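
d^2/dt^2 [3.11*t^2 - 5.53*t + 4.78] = 6.22000000000000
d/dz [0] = 0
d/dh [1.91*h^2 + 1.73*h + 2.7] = 3.82*h + 1.73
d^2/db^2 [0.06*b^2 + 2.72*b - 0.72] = 0.120000000000000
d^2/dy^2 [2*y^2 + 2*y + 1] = 4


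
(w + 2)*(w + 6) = w^2 + 8*w + 12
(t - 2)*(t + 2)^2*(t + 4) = t^4 + 6*t^3 + 4*t^2 - 24*t - 32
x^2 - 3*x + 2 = (x - 2)*(x - 1)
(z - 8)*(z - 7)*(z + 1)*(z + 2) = z^4 - 12*z^3 + 13*z^2 + 138*z + 112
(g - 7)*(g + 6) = g^2 - g - 42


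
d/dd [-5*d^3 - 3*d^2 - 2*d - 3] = -15*d^2 - 6*d - 2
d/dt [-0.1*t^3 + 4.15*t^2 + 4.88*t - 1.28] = -0.3*t^2 + 8.3*t + 4.88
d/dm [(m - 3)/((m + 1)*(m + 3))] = (-m^2 + 6*m + 15)/(m^4 + 8*m^3 + 22*m^2 + 24*m + 9)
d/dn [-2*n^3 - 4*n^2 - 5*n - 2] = -6*n^2 - 8*n - 5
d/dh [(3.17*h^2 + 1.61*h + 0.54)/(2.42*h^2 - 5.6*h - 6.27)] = (-21.6482*h^2 - 42.3654*h - 7.0707)/(5.8564*h^4 - 27.104*h^3 + 1.0132*h^2 + 70.224*h + 39.3129)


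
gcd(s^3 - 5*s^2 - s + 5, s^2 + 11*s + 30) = 1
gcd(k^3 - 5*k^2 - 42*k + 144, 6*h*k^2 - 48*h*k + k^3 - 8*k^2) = k - 8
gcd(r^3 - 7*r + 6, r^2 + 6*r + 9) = r + 3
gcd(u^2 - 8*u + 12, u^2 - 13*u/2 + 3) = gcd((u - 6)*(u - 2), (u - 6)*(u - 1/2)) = u - 6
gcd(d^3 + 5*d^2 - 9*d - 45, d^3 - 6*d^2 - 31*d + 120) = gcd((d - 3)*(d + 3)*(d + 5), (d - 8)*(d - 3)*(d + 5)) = d^2 + 2*d - 15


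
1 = 1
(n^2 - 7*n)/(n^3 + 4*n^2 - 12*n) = (n - 7)/(n^2 + 4*n - 12)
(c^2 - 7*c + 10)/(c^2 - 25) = (c - 2)/(c + 5)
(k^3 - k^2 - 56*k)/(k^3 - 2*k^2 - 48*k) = (k + 7)/(k + 6)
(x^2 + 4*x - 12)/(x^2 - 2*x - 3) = (-x^2 - 4*x + 12)/(-x^2 + 2*x + 3)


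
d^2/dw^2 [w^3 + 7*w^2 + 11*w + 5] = 6*w + 14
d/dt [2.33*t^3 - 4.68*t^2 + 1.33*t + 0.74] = 6.99*t^2 - 9.36*t + 1.33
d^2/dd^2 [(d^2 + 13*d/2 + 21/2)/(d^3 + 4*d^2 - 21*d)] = (2*d^6 + 39*d^5 + 408*d^4 + 1321*d^3 - 315*d^2 - 5292*d + 9261)/(d^3*(d^6 + 12*d^5 - 15*d^4 - 440*d^3 + 315*d^2 + 5292*d - 9261))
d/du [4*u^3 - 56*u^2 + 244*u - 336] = 12*u^2 - 112*u + 244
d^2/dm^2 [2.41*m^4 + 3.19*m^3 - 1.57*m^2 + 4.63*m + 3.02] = 28.92*m^2 + 19.14*m - 3.14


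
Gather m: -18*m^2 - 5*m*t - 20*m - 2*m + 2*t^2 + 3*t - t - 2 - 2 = -18*m^2 + m*(-5*t - 22) + 2*t^2 + 2*t - 4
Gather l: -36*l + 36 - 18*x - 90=-36*l - 18*x - 54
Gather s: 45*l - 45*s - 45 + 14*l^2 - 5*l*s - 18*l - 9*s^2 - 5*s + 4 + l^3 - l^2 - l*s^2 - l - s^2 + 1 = l^3 + 13*l^2 + 26*l + s^2*(-l - 10) + s*(-5*l - 50) - 40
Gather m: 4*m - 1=4*m - 1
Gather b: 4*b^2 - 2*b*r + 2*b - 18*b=4*b^2 + b*(-2*r - 16)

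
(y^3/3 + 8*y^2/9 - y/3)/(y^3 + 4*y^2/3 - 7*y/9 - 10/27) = 3*y*(3*y^2 + 8*y - 3)/(27*y^3 + 36*y^2 - 21*y - 10)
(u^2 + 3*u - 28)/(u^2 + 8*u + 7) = (u - 4)/(u + 1)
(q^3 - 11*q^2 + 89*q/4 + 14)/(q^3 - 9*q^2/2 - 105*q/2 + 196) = (q + 1/2)/(q + 7)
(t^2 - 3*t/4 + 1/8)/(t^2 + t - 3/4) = (4*t - 1)/(2*(2*t + 3))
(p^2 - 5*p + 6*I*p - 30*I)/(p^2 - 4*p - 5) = (p + 6*I)/(p + 1)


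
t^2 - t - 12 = (t - 4)*(t + 3)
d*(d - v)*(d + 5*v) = d^3 + 4*d^2*v - 5*d*v^2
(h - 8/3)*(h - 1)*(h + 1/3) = h^3 - 10*h^2/3 + 13*h/9 + 8/9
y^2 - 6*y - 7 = (y - 7)*(y + 1)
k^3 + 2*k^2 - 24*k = k*(k - 4)*(k + 6)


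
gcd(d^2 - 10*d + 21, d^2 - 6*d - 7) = d - 7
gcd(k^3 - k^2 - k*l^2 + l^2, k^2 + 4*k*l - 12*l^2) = 1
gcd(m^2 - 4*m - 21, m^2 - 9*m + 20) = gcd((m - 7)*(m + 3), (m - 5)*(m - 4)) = 1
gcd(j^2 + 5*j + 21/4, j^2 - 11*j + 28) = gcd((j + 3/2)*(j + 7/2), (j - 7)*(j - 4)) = 1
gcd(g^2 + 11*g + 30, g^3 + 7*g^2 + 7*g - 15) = g + 5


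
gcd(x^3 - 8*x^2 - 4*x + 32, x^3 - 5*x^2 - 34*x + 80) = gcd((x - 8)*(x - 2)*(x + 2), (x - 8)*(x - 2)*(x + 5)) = x^2 - 10*x + 16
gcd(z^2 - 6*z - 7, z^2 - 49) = z - 7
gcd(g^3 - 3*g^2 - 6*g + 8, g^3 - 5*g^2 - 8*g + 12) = g^2 + g - 2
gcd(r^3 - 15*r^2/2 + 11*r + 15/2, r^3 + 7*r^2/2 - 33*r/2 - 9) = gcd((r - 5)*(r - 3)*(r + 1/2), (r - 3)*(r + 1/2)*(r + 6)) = r^2 - 5*r/2 - 3/2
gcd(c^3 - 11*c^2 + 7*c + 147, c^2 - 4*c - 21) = c^2 - 4*c - 21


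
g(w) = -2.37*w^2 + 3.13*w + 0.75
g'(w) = 3.13 - 4.74*w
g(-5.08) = -76.31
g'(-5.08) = 27.21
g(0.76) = 1.76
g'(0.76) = -0.47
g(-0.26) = -0.22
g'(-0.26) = 4.36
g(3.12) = -12.55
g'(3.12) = -11.66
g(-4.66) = -65.30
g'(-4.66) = 25.22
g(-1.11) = -5.64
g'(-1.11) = 8.39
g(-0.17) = 0.15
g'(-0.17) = 3.94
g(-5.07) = -76.04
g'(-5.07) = 27.16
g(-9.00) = -219.39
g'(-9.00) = 45.79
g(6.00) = -65.79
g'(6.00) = -25.31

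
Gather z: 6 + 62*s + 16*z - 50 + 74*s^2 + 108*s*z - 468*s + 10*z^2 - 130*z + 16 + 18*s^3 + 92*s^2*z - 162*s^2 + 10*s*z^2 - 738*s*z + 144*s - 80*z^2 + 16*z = 18*s^3 - 88*s^2 - 262*s + z^2*(10*s - 70) + z*(92*s^2 - 630*s - 98) - 28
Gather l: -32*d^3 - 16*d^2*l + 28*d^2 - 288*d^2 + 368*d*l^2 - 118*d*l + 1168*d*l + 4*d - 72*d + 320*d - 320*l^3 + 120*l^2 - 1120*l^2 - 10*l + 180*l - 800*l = -32*d^3 - 260*d^2 + 252*d - 320*l^3 + l^2*(368*d - 1000) + l*(-16*d^2 + 1050*d - 630)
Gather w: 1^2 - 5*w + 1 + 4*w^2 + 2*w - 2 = 4*w^2 - 3*w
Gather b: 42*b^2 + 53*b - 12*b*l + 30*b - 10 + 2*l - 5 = 42*b^2 + b*(83 - 12*l) + 2*l - 15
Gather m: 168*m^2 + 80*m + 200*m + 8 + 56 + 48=168*m^2 + 280*m + 112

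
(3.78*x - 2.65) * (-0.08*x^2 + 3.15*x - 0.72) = -0.3024*x^3 + 12.119*x^2 - 11.0691*x + 1.908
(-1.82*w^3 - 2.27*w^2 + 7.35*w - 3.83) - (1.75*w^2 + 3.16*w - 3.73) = -1.82*w^3 - 4.02*w^2 + 4.19*w - 0.1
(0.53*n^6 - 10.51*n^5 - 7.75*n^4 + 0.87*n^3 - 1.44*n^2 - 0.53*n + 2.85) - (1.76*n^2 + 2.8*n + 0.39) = 0.53*n^6 - 10.51*n^5 - 7.75*n^4 + 0.87*n^3 - 3.2*n^2 - 3.33*n + 2.46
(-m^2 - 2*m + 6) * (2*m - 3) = -2*m^3 - m^2 + 18*m - 18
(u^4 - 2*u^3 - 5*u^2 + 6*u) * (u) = u^5 - 2*u^4 - 5*u^3 + 6*u^2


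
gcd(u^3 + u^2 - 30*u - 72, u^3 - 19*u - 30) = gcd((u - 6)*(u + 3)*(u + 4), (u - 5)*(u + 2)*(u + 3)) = u + 3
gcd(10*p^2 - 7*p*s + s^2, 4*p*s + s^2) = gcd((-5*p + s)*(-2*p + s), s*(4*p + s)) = 1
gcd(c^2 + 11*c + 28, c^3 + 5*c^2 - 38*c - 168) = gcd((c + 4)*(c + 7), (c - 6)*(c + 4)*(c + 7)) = c^2 + 11*c + 28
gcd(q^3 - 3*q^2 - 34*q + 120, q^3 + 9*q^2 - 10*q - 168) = q^2 + 2*q - 24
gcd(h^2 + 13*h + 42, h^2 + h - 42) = h + 7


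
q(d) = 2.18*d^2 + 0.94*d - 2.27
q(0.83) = 0.01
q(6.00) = 81.85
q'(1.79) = 8.74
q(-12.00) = 300.37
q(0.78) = -0.21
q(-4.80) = 43.45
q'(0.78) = 4.34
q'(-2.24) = -8.83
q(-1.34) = 0.38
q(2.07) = 9.02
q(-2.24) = 6.56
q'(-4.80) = -19.99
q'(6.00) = 27.10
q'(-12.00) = -51.38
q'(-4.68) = -19.46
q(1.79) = 6.40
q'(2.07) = 9.97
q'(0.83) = 4.56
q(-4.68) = 41.08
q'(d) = 4.36*d + 0.94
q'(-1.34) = -4.90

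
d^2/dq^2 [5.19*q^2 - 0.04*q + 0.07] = 10.3800000000000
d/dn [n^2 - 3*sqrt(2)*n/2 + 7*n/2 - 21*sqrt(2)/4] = 2*n - 3*sqrt(2)/2 + 7/2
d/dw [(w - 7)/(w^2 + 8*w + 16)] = (18 - w)/(w^3 + 12*w^2 + 48*w + 64)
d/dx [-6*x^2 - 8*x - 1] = -12*x - 8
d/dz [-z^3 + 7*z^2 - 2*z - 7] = -3*z^2 + 14*z - 2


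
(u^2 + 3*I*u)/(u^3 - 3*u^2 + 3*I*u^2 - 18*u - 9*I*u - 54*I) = u/(u^2 - 3*u - 18)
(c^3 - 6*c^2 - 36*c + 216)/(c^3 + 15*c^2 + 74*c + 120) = (c^2 - 12*c + 36)/(c^2 + 9*c + 20)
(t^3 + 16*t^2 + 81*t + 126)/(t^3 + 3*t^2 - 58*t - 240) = (t^2 + 10*t + 21)/(t^2 - 3*t - 40)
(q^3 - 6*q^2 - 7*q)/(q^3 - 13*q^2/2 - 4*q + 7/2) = 2*q/(2*q - 1)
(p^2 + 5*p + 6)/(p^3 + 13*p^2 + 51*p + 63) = (p + 2)/(p^2 + 10*p + 21)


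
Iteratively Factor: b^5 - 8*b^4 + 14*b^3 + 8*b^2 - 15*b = (b - 1)*(b^4 - 7*b^3 + 7*b^2 + 15*b) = (b - 5)*(b - 1)*(b^3 - 2*b^2 - 3*b) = (b - 5)*(b - 3)*(b - 1)*(b^2 + b) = b*(b - 5)*(b - 3)*(b - 1)*(b + 1)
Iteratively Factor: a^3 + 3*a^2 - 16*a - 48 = (a + 3)*(a^2 - 16) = (a + 3)*(a + 4)*(a - 4)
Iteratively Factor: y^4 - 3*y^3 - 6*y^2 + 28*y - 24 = (y - 2)*(y^3 - y^2 - 8*y + 12) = (y - 2)^2*(y^2 + y - 6) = (y - 2)^2*(y + 3)*(y - 2)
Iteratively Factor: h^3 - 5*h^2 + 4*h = (h - 1)*(h^2 - 4*h) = (h - 4)*(h - 1)*(h)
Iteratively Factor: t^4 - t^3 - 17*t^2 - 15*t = (t - 5)*(t^3 + 4*t^2 + 3*t) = t*(t - 5)*(t^2 + 4*t + 3) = t*(t - 5)*(t + 1)*(t + 3)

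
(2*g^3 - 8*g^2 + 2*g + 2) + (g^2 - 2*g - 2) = 2*g^3 - 7*g^2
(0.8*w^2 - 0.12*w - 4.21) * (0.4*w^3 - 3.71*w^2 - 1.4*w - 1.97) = 0.32*w^5 - 3.016*w^4 - 2.3588*w^3 + 14.2111*w^2 + 6.1304*w + 8.2937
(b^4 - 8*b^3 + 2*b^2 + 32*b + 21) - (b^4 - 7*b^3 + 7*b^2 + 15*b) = -b^3 - 5*b^2 + 17*b + 21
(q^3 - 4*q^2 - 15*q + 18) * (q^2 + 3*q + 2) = q^5 - q^4 - 25*q^3 - 35*q^2 + 24*q + 36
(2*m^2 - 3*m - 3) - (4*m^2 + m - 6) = -2*m^2 - 4*m + 3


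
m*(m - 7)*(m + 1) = m^3 - 6*m^2 - 7*m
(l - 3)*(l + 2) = l^2 - l - 6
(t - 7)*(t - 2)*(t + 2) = t^3 - 7*t^2 - 4*t + 28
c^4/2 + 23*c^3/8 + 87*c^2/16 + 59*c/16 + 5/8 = (c/2 + 1/2)*(c + 1/4)*(c + 2)*(c + 5/2)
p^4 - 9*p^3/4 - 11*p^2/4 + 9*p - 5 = (p - 2)*(p - 5/4)*(p - 1)*(p + 2)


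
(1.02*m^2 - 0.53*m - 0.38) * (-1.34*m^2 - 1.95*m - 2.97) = -1.3668*m^4 - 1.2788*m^3 - 1.4867*m^2 + 2.3151*m + 1.1286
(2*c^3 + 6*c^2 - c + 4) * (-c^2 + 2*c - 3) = -2*c^5 - 2*c^4 + 7*c^3 - 24*c^2 + 11*c - 12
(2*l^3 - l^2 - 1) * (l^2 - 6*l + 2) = 2*l^5 - 13*l^4 + 10*l^3 - 3*l^2 + 6*l - 2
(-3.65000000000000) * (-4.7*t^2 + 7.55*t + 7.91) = 17.155*t^2 - 27.5575*t - 28.8715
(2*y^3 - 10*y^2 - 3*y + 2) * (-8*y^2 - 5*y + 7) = -16*y^5 + 70*y^4 + 88*y^3 - 71*y^2 - 31*y + 14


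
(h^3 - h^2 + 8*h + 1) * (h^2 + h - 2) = h^5 + 5*h^3 + 11*h^2 - 15*h - 2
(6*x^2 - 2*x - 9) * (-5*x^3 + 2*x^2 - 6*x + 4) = -30*x^5 + 22*x^4 + 5*x^3 + 18*x^2 + 46*x - 36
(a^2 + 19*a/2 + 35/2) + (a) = a^2 + 21*a/2 + 35/2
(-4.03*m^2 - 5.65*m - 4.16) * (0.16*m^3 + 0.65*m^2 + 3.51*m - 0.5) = -0.6448*m^5 - 3.5235*m^4 - 18.4834*m^3 - 20.5205*m^2 - 11.7766*m + 2.08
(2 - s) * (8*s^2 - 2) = -8*s^3 + 16*s^2 + 2*s - 4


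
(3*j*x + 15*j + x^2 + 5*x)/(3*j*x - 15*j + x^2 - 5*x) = (x + 5)/(x - 5)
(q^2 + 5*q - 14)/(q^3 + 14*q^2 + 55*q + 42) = (q - 2)/(q^2 + 7*q + 6)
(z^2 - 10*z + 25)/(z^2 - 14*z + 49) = (z^2 - 10*z + 25)/(z^2 - 14*z + 49)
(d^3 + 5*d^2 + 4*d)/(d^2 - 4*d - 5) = d*(d + 4)/(d - 5)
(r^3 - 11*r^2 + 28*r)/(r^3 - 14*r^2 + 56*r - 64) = r*(r - 7)/(r^2 - 10*r + 16)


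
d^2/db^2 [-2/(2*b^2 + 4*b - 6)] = 2*(b^2 + 2*b - 4*(b + 1)^2 - 3)/(b^2 + 2*b - 3)^3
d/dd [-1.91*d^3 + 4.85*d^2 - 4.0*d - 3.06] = -5.73*d^2 + 9.7*d - 4.0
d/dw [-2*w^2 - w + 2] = -4*w - 1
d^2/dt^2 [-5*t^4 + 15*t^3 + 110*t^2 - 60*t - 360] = -60*t^2 + 90*t + 220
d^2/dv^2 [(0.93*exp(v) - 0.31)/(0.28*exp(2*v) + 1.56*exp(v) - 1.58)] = (0.072912*exp(4*v) - 0.50344*exp(3*v) + 2.062368*exp(2*v) + 0.989272*exp(v) + 1.557564)*exp(v)/(0.021952*exp(6*v) + 0.366912*exp(5*v) + 1.672608*exp(4*v) - 0.344448*exp(3*v) - 9.438288*exp(2*v) + 11.683152*exp(v) - 3.944312)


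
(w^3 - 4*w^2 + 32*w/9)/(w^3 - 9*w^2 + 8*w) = (w^2 - 4*w + 32/9)/(w^2 - 9*w + 8)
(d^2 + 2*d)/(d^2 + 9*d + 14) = d/(d + 7)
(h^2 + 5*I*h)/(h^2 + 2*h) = (h + 5*I)/(h + 2)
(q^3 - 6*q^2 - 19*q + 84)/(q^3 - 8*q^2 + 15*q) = (q^2 - 3*q - 28)/(q*(q - 5))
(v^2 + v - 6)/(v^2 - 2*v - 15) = (v - 2)/(v - 5)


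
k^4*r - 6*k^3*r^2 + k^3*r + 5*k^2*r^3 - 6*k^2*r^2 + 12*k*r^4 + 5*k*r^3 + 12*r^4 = (k - 4*r)*(k - 3*r)*(k + r)*(k*r + r)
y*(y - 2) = y^2 - 2*y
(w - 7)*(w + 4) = w^2 - 3*w - 28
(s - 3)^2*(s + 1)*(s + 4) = s^4 - s^3 - 17*s^2 + 21*s + 36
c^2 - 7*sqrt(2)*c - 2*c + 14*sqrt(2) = (c - 2)*(c - 7*sqrt(2))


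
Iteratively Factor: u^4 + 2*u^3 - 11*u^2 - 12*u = (u)*(u^3 + 2*u^2 - 11*u - 12) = u*(u + 4)*(u^2 - 2*u - 3) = u*(u - 3)*(u + 4)*(u + 1)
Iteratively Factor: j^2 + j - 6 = (j - 2)*(j + 3)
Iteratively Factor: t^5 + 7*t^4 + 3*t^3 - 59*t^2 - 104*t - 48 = (t + 1)*(t^4 + 6*t^3 - 3*t^2 - 56*t - 48) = (t + 1)*(t + 4)*(t^3 + 2*t^2 - 11*t - 12) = (t + 1)*(t + 4)^2*(t^2 - 2*t - 3) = (t - 3)*(t + 1)*(t + 4)^2*(t + 1)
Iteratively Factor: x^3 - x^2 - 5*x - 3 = (x + 1)*(x^2 - 2*x - 3) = (x + 1)^2*(x - 3)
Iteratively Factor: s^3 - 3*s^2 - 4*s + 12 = (s + 2)*(s^2 - 5*s + 6) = (s - 2)*(s + 2)*(s - 3)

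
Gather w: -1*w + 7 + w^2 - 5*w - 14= w^2 - 6*w - 7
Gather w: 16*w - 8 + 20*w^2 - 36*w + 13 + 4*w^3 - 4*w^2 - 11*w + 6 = 4*w^3 + 16*w^2 - 31*w + 11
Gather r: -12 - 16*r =-16*r - 12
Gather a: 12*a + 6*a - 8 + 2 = 18*a - 6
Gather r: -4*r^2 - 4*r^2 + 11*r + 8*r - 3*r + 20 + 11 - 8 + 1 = -8*r^2 + 16*r + 24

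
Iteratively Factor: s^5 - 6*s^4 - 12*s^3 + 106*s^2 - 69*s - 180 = (s - 3)*(s^4 - 3*s^3 - 21*s^2 + 43*s + 60) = (s - 3)*(s + 4)*(s^3 - 7*s^2 + 7*s + 15) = (s - 5)*(s - 3)*(s + 4)*(s^2 - 2*s - 3) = (s - 5)*(s - 3)^2*(s + 4)*(s + 1)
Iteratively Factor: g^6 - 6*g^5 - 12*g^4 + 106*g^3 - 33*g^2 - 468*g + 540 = (g + 3)*(g^5 - 9*g^4 + 15*g^3 + 61*g^2 - 216*g + 180) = (g - 2)*(g + 3)*(g^4 - 7*g^3 + g^2 + 63*g - 90) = (g - 2)*(g + 3)^2*(g^3 - 10*g^2 + 31*g - 30) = (g - 5)*(g - 2)*(g + 3)^2*(g^2 - 5*g + 6) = (g - 5)*(g - 3)*(g - 2)*(g + 3)^2*(g - 2)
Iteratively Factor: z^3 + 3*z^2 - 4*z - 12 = (z + 2)*(z^2 + z - 6) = (z + 2)*(z + 3)*(z - 2)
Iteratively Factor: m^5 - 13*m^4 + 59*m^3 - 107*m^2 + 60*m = (m - 4)*(m^4 - 9*m^3 + 23*m^2 - 15*m) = m*(m - 4)*(m^3 - 9*m^2 + 23*m - 15) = m*(m - 4)*(m - 1)*(m^2 - 8*m + 15) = m*(m - 5)*(m - 4)*(m - 1)*(m - 3)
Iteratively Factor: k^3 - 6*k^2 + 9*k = (k - 3)*(k^2 - 3*k) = (k - 3)^2*(k)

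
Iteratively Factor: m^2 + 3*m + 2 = (m + 2)*(m + 1)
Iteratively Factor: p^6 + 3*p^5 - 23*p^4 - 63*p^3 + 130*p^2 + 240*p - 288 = (p + 3)*(p^5 - 23*p^3 + 6*p^2 + 112*p - 96) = (p - 2)*(p + 3)*(p^4 + 2*p^3 - 19*p^2 - 32*p + 48) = (p - 2)*(p - 1)*(p + 3)*(p^3 + 3*p^2 - 16*p - 48) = (p - 2)*(p - 1)*(p + 3)^2*(p^2 - 16) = (p - 2)*(p - 1)*(p + 3)^2*(p + 4)*(p - 4)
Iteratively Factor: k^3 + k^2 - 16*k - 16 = (k + 4)*(k^2 - 3*k - 4) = (k - 4)*(k + 4)*(k + 1)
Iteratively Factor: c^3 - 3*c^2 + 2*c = (c)*(c^2 - 3*c + 2) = c*(c - 1)*(c - 2)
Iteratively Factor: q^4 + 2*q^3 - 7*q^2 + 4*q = (q + 4)*(q^3 - 2*q^2 + q) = q*(q + 4)*(q^2 - 2*q + 1) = q*(q - 1)*(q + 4)*(q - 1)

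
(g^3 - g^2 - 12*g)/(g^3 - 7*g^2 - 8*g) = (-g^2 + g + 12)/(-g^2 + 7*g + 8)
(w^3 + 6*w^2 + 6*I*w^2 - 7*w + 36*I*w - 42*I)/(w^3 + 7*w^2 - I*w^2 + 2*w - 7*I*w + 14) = (w^2 + w*(-1 + 6*I) - 6*I)/(w^2 - I*w + 2)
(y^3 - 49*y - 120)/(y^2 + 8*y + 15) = y - 8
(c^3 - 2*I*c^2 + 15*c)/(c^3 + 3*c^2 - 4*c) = (c^2 - 2*I*c + 15)/(c^2 + 3*c - 4)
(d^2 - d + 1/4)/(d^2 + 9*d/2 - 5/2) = (d - 1/2)/(d + 5)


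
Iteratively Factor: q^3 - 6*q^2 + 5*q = (q - 1)*(q^2 - 5*q) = q*(q - 1)*(q - 5)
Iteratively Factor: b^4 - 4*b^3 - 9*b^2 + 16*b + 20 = (b - 5)*(b^3 + b^2 - 4*b - 4) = (b - 5)*(b - 2)*(b^2 + 3*b + 2) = (b - 5)*(b - 2)*(b + 1)*(b + 2)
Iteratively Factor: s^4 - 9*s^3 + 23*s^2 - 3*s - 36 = (s + 1)*(s^3 - 10*s^2 + 33*s - 36) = (s - 3)*(s + 1)*(s^2 - 7*s + 12) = (s - 4)*(s - 3)*(s + 1)*(s - 3)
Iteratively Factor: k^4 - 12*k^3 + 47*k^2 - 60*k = (k - 3)*(k^3 - 9*k^2 + 20*k) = (k - 5)*(k - 3)*(k^2 - 4*k) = (k - 5)*(k - 4)*(k - 3)*(k)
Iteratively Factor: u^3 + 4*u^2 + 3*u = (u + 3)*(u^2 + u) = (u + 1)*(u + 3)*(u)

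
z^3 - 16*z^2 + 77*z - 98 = (z - 7)^2*(z - 2)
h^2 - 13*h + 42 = (h - 7)*(h - 6)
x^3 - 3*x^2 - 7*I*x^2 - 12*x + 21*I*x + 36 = (x - 3)*(x - 4*I)*(x - 3*I)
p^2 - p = p*(p - 1)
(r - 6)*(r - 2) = r^2 - 8*r + 12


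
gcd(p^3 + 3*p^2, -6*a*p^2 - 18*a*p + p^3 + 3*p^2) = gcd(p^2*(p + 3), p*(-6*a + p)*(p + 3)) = p^2 + 3*p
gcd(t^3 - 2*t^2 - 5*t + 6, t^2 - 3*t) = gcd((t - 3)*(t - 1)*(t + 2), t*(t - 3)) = t - 3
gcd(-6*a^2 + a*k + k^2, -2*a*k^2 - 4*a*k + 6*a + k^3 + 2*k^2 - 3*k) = 2*a - k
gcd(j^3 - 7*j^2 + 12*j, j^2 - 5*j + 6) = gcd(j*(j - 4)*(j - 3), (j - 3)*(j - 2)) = j - 3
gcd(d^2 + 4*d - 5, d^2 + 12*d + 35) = d + 5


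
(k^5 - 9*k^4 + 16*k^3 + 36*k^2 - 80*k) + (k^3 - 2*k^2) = k^5 - 9*k^4 + 17*k^3 + 34*k^2 - 80*k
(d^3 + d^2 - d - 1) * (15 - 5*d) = -5*d^4 + 10*d^3 + 20*d^2 - 10*d - 15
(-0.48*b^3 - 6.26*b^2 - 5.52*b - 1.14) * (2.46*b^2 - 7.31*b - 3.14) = -1.1808*b^5 - 11.8908*b^4 + 33.6886*b^3 + 57.2032*b^2 + 25.6662*b + 3.5796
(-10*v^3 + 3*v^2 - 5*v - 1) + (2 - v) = -10*v^3 + 3*v^2 - 6*v + 1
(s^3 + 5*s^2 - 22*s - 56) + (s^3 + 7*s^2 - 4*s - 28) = 2*s^3 + 12*s^2 - 26*s - 84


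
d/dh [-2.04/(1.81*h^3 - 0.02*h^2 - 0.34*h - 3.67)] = (11.0772*h^2 - 0.0816*h - 0.6936)/(-1.81*h^3 + 0.02*h^2 + 0.34*h + 3.67)^2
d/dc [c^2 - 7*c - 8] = 2*c - 7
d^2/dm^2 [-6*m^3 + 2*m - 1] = -36*m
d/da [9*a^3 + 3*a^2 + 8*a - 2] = 27*a^2 + 6*a + 8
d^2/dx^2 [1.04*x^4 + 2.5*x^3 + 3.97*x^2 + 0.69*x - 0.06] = 12.48*x^2 + 15.0*x + 7.94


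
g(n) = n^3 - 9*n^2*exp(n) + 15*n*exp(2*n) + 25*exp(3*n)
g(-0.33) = 5.99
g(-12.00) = -1728.01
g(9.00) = 13310064204459.32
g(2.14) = 17328.48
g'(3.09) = 845042.35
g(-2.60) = -22.30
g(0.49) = 124.91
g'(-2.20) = 13.56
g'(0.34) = 248.02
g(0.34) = 77.97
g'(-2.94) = 24.42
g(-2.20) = -15.85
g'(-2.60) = 18.92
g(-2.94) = -29.64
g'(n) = -9*n^2*exp(n) + 3*n^2 + 30*n*exp(2*n) - 18*n*exp(n) + 75*exp(3*n) + 15*exp(2*n)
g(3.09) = 285896.42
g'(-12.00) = 431.99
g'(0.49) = 388.12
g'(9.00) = 39922323916734.26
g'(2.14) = 51107.70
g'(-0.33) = 34.40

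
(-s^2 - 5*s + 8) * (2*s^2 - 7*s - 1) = -2*s^4 - 3*s^3 + 52*s^2 - 51*s - 8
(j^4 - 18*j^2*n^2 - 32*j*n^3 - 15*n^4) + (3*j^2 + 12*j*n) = j^4 - 18*j^2*n^2 + 3*j^2 - 32*j*n^3 + 12*j*n - 15*n^4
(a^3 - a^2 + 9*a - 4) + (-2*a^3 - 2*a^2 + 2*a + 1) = -a^3 - 3*a^2 + 11*a - 3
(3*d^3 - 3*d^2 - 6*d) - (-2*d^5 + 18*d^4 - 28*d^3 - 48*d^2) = 2*d^5 - 18*d^4 + 31*d^3 + 45*d^2 - 6*d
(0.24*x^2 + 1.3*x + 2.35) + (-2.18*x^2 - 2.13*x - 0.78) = -1.94*x^2 - 0.83*x + 1.57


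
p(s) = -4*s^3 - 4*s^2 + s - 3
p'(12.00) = -1823.00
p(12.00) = -7479.00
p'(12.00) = -1823.00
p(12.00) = -7479.00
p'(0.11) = -0.03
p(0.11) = -2.94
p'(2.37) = -85.36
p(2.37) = -76.35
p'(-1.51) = -14.28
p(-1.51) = 0.14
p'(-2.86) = -74.28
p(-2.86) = 55.00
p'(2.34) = -83.43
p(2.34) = -73.81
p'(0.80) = -13.08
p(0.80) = -6.81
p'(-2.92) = -77.96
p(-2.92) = 59.56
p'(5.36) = -386.64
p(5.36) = -728.52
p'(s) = -12*s^2 - 8*s + 1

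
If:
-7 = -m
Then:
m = 7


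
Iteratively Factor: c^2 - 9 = (c - 3)*(c + 3)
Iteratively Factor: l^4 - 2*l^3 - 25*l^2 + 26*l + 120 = (l + 2)*(l^3 - 4*l^2 - 17*l + 60) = (l - 3)*(l + 2)*(l^2 - l - 20) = (l - 3)*(l + 2)*(l + 4)*(l - 5)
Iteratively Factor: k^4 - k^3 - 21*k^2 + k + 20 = (k - 1)*(k^3 - 21*k - 20) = (k - 5)*(k - 1)*(k^2 + 5*k + 4) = (k - 5)*(k - 1)*(k + 1)*(k + 4)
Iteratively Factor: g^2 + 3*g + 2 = (g + 1)*(g + 2)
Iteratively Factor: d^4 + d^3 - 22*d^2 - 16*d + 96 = (d + 3)*(d^3 - 2*d^2 - 16*d + 32) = (d + 3)*(d + 4)*(d^2 - 6*d + 8) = (d - 4)*(d + 3)*(d + 4)*(d - 2)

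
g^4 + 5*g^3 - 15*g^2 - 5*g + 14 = (g - 2)*(g - 1)*(g + 1)*(g + 7)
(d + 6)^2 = d^2 + 12*d + 36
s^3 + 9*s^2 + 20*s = s*(s + 4)*(s + 5)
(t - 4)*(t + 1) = t^2 - 3*t - 4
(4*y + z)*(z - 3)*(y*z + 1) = 4*y^2*z^2 - 12*y^2*z + y*z^3 - 3*y*z^2 + 4*y*z - 12*y + z^2 - 3*z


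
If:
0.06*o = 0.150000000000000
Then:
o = 2.50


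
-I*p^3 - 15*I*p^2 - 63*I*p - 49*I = (p + 7)^2*(-I*p - I)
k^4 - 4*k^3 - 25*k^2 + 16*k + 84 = (k - 7)*(k - 2)*(k + 2)*(k + 3)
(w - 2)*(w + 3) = w^2 + w - 6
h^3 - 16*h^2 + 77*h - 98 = (h - 7)^2*(h - 2)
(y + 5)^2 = y^2 + 10*y + 25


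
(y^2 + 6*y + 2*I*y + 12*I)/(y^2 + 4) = (y + 6)/(y - 2*I)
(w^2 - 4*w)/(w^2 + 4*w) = (w - 4)/(w + 4)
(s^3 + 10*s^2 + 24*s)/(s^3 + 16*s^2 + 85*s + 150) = s*(s + 4)/(s^2 + 10*s + 25)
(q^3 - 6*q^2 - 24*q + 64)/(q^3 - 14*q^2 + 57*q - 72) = (q^2 + 2*q - 8)/(q^2 - 6*q + 9)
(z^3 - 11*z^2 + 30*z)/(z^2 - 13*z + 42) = z*(z - 5)/(z - 7)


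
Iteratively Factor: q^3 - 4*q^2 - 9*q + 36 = (q + 3)*(q^2 - 7*q + 12) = (q - 3)*(q + 3)*(q - 4)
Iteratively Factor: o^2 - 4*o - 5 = (o - 5)*(o + 1)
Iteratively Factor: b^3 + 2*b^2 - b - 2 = (b + 1)*(b^2 + b - 2) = (b - 1)*(b + 1)*(b + 2)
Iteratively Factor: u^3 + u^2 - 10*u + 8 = (u + 4)*(u^2 - 3*u + 2) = (u - 1)*(u + 4)*(u - 2)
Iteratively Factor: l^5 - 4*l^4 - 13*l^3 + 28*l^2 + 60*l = (l)*(l^4 - 4*l^3 - 13*l^2 + 28*l + 60) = l*(l - 5)*(l^3 + l^2 - 8*l - 12) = l*(l - 5)*(l - 3)*(l^2 + 4*l + 4) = l*(l - 5)*(l - 3)*(l + 2)*(l + 2)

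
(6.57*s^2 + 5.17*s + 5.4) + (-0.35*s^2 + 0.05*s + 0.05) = 6.22*s^2 + 5.22*s + 5.45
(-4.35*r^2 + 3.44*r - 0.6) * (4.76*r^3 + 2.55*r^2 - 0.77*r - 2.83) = -20.706*r^5 + 5.2819*r^4 + 9.2655*r^3 + 8.1317*r^2 - 9.2732*r + 1.698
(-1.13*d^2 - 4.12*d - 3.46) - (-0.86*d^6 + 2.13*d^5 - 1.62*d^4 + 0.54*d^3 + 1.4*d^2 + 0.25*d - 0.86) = 0.86*d^6 - 2.13*d^5 + 1.62*d^4 - 0.54*d^3 - 2.53*d^2 - 4.37*d - 2.6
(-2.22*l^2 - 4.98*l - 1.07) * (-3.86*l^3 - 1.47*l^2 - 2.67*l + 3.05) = 8.5692*l^5 + 22.4862*l^4 + 17.3782*l^3 + 8.0985*l^2 - 12.3321*l - 3.2635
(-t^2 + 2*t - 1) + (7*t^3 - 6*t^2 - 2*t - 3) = 7*t^3 - 7*t^2 - 4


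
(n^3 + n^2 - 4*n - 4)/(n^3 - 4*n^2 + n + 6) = (n + 2)/(n - 3)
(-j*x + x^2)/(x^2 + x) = (-j + x)/(x + 1)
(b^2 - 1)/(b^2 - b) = (b + 1)/b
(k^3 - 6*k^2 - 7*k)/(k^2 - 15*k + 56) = k*(k + 1)/(k - 8)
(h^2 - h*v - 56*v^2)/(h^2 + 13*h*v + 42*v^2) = (h - 8*v)/(h + 6*v)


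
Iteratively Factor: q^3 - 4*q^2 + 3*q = (q - 1)*(q^2 - 3*q) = (q - 3)*(q - 1)*(q)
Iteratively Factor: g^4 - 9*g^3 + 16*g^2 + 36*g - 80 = (g + 2)*(g^3 - 11*g^2 + 38*g - 40) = (g - 2)*(g + 2)*(g^2 - 9*g + 20) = (g - 5)*(g - 2)*(g + 2)*(g - 4)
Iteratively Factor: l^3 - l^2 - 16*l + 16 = (l - 1)*(l^2 - 16) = (l - 1)*(l + 4)*(l - 4)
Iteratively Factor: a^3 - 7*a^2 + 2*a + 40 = (a - 4)*(a^2 - 3*a - 10) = (a - 4)*(a + 2)*(a - 5)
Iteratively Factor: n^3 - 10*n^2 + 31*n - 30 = (n - 2)*(n^2 - 8*n + 15) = (n - 3)*(n - 2)*(n - 5)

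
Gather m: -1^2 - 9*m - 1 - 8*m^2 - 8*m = -8*m^2 - 17*m - 2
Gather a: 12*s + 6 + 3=12*s + 9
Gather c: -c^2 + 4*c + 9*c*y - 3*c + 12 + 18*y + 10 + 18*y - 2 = -c^2 + c*(9*y + 1) + 36*y + 20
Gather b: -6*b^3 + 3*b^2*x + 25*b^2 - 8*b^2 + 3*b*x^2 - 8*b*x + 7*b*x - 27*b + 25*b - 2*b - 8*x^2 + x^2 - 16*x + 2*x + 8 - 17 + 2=-6*b^3 + b^2*(3*x + 17) + b*(3*x^2 - x - 4) - 7*x^2 - 14*x - 7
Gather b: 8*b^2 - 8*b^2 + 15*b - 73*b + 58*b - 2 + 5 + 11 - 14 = 0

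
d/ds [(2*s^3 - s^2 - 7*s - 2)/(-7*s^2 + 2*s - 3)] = (-14*s^4 + 8*s^3 - 69*s^2 - 22*s + 25)/(49*s^4 - 28*s^3 + 46*s^2 - 12*s + 9)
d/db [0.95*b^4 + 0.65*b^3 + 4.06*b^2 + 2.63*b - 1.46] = 3.8*b^3 + 1.95*b^2 + 8.12*b + 2.63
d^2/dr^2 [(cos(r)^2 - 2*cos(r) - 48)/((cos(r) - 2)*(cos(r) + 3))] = 3*(55*(1 - cos(r)^2)^2 + cos(r)^5 + 76*cos(r)^3 + 382*cos(r)^2 - 263)/((cos(r) - 2)^3*(cos(r) + 3)^3)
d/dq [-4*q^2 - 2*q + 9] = -8*q - 2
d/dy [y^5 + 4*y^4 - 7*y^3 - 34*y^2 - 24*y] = 5*y^4 + 16*y^3 - 21*y^2 - 68*y - 24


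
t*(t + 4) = t^2 + 4*t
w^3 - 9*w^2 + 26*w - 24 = (w - 4)*(w - 3)*(w - 2)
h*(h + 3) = h^2 + 3*h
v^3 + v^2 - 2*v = v*(v - 1)*(v + 2)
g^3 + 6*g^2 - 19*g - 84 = (g - 4)*(g + 3)*(g + 7)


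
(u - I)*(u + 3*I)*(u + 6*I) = u^3 + 8*I*u^2 - 9*u + 18*I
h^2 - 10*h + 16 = (h - 8)*(h - 2)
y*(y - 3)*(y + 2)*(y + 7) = y^4 + 6*y^3 - 13*y^2 - 42*y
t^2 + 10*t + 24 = (t + 4)*(t + 6)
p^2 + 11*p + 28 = (p + 4)*(p + 7)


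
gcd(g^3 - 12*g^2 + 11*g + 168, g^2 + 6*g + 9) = g + 3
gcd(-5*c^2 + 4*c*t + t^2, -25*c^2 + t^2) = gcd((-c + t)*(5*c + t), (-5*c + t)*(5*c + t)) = 5*c + t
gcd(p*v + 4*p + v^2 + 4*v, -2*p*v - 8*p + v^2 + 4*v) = v + 4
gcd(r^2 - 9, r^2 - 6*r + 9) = r - 3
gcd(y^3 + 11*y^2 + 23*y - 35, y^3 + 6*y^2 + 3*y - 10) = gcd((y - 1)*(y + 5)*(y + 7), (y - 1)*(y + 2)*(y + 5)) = y^2 + 4*y - 5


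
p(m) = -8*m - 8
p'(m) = -8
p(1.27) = -18.16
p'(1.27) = -8.00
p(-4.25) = 26.00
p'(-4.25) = -8.00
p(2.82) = -30.56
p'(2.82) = -8.00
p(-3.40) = 19.20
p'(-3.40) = -8.00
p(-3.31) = 18.48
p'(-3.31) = -8.00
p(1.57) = -20.56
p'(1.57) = -8.00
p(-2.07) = 8.56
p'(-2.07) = -8.00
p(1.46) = -19.68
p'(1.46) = -8.00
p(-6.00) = 40.00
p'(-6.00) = -8.00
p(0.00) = -8.00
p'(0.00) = -8.00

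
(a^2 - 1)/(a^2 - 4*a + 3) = (a + 1)/(a - 3)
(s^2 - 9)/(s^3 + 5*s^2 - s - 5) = (s^2 - 9)/(s^3 + 5*s^2 - s - 5)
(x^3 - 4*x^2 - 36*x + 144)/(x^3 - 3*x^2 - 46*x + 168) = (x + 6)/(x + 7)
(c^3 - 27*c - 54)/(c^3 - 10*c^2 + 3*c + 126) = (c + 3)/(c - 7)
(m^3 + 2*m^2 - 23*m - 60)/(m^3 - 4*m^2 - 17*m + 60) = (m + 3)/(m - 3)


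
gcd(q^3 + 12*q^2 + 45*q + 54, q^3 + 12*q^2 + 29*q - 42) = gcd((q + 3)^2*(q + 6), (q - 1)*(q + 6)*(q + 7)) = q + 6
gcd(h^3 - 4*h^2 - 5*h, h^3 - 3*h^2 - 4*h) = h^2 + h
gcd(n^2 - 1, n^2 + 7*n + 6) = n + 1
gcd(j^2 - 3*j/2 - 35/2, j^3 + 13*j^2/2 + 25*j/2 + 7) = j + 7/2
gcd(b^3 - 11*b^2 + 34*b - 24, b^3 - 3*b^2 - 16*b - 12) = b - 6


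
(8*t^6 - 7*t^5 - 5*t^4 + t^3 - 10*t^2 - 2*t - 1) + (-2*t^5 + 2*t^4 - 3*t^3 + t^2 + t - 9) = 8*t^6 - 9*t^5 - 3*t^4 - 2*t^3 - 9*t^2 - t - 10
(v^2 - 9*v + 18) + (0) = v^2 - 9*v + 18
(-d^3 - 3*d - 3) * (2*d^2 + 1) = -2*d^5 - 7*d^3 - 6*d^2 - 3*d - 3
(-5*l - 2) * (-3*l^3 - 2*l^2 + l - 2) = 15*l^4 + 16*l^3 - l^2 + 8*l + 4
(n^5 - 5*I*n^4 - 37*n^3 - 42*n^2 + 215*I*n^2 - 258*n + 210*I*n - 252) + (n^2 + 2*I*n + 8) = n^5 - 5*I*n^4 - 37*n^3 - 41*n^2 + 215*I*n^2 - 258*n + 212*I*n - 244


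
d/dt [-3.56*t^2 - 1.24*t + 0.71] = -7.12*t - 1.24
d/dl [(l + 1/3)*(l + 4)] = 2*l + 13/3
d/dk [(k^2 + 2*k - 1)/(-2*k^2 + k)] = (5*k^2 - 4*k + 1)/(k^2*(4*k^2 - 4*k + 1))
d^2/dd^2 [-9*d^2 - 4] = -18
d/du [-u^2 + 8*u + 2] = 8 - 2*u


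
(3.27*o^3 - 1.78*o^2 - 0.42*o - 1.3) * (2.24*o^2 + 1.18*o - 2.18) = 7.3248*o^5 - 0.1286*o^4 - 10.1698*o^3 + 0.4728*o^2 - 0.6184*o + 2.834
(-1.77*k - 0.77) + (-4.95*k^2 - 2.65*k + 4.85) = -4.95*k^2 - 4.42*k + 4.08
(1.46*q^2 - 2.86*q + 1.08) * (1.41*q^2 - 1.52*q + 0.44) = 2.0586*q^4 - 6.2518*q^3 + 6.5124*q^2 - 2.9*q + 0.4752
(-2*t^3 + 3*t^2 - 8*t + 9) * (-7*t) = 14*t^4 - 21*t^3 + 56*t^2 - 63*t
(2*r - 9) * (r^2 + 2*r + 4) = 2*r^3 - 5*r^2 - 10*r - 36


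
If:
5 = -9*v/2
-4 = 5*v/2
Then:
No Solution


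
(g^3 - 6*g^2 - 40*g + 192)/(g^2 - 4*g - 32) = (g^2 + 2*g - 24)/(g + 4)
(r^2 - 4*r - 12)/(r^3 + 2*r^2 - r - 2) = (r - 6)/(r^2 - 1)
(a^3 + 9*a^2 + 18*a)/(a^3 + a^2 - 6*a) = (a + 6)/(a - 2)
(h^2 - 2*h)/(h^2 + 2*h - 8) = h/(h + 4)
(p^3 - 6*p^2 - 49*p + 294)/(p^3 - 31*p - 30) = (p^2 - 49)/(p^2 + 6*p + 5)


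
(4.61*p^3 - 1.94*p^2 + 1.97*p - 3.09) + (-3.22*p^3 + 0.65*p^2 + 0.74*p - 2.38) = 1.39*p^3 - 1.29*p^2 + 2.71*p - 5.47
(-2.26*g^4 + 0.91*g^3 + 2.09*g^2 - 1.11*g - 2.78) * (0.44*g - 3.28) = -0.9944*g^5 + 7.8132*g^4 - 2.0652*g^3 - 7.3436*g^2 + 2.4176*g + 9.1184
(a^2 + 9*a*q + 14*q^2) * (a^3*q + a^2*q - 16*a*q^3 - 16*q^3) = a^5*q + 9*a^4*q^2 + a^4*q - 2*a^3*q^3 + 9*a^3*q^2 - 144*a^2*q^4 - 2*a^2*q^3 - 224*a*q^5 - 144*a*q^4 - 224*q^5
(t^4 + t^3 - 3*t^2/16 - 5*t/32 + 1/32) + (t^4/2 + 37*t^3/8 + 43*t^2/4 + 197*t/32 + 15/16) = 3*t^4/2 + 45*t^3/8 + 169*t^2/16 + 6*t + 31/32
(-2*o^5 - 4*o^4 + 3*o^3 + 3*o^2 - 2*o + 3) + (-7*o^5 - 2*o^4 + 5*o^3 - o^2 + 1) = -9*o^5 - 6*o^4 + 8*o^3 + 2*o^2 - 2*o + 4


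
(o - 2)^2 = o^2 - 4*o + 4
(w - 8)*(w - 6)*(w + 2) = w^3 - 12*w^2 + 20*w + 96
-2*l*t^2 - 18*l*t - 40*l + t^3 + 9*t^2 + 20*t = (-2*l + t)*(t + 4)*(t + 5)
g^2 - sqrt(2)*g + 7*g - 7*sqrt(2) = (g + 7)*(g - sqrt(2))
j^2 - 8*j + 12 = (j - 6)*(j - 2)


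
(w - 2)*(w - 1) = w^2 - 3*w + 2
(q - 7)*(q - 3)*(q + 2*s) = q^3 + 2*q^2*s - 10*q^2 - 20*q*s + 21*q + 42*s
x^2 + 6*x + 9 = (x + 3)^2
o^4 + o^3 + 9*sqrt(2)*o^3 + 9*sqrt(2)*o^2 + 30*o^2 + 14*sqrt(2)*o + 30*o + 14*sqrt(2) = (o + 1)*(o + sqrt(2))^2*(o + 7*sqrt(2))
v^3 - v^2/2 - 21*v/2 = v*(v - 7/2)*(v + 3)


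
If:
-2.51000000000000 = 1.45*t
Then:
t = -1.73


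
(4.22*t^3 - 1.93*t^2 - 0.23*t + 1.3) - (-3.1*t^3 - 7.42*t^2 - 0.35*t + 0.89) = 7.32*t^3 + 5.49*t^2 + 0.12*t + 0.41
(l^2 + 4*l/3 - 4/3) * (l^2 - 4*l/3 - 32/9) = l^4 - 20*l^2/3 - 80*l/27 + 128/27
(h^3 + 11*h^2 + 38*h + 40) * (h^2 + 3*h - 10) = h^5 + 14*h^4 + 61*h^3 + 44*h^2 - 260*h - 400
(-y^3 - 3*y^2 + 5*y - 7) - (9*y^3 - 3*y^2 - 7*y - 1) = -10*y^3 + 12*y - 6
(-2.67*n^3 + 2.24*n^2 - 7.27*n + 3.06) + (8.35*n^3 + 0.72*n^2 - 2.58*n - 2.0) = 5.68*n^3 + 2.96*n^2 - 9.85*n + 1.06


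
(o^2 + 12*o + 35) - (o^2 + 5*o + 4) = 7*o + 31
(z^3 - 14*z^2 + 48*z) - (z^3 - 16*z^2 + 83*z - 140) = 2*z^2 - 35*z + 140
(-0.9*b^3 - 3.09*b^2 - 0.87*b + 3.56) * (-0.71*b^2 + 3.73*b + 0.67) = 0.639*b^5 - 1.1631*b^4 - 11.511*b^3 - 7.843*b^2 + 12.6959*b + 2.3852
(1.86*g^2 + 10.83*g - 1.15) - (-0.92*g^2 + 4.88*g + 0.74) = 2.78*g^2 + 5.95*g - 1.89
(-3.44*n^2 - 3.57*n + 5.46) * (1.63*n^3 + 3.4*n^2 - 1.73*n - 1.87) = -5.6072*n^5 - 17.5151*n^4 + 2.713*n^3 + 31.1729*n^2 - 2.7699*n - 10.2102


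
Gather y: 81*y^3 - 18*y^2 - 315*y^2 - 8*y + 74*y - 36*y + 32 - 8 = 81*y^3 - 333*y^2 + 30*y + 24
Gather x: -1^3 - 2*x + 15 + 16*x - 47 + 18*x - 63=32*x - 96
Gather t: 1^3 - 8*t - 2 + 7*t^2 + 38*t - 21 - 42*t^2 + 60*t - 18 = -35*t^2 + 90*t - 40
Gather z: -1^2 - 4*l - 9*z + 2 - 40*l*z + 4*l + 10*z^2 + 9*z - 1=-40*l*z + 10*z^2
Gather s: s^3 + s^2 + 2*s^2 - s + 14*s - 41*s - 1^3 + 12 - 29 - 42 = s^3 + 3*s^2 - 28*s - 60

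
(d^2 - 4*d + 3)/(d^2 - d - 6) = (d - 1)/(d + 2)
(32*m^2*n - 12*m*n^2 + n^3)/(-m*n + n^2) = (-32*m^2 + 12*m*n - n^2)/(m - n)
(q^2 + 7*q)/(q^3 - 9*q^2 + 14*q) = (q + 7)/(q^2 - 9*q + 14)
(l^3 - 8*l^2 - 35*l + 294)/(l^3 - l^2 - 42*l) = (l - 7)/l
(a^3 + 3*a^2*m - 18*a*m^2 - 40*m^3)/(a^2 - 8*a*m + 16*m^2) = (a^2 + 7*a*m + 10*m^2)/(a - 4*m)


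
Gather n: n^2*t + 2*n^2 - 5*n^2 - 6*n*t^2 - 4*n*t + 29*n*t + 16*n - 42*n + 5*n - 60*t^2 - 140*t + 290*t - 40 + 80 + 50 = n^2*(t - 3) + n*(-6*t^2 + 25*t - 21) - 60*t^2 + 150*t + 90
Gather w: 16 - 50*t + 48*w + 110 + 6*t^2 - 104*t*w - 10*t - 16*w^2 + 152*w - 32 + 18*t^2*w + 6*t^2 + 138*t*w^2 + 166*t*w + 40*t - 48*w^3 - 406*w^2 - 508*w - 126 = 12*t^2 - 20*t - 48*w^3 + w^2*(138*t - 422) + w*(18*t^2 + 62*t - 308) - 32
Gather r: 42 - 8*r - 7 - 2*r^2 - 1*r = -2*r^2 - 9*r + 35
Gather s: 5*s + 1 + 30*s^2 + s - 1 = 30*s^2 + 6*s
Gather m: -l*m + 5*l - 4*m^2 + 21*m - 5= 5*l - 4*m^2 + m*(21 - l) - 5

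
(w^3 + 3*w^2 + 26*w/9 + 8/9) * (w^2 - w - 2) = w^5 + 2*w^4 - 19*w^3/9 - 8*w^2 - 20*w/3 - 16/9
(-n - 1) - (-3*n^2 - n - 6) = 3*n^2 + 5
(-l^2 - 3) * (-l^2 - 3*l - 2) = l^4 + 3*l^3 + 5*l^2 + 9*l + 6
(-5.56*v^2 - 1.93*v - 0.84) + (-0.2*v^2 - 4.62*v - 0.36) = -5.76*v^2 - 6.55*v - 1.2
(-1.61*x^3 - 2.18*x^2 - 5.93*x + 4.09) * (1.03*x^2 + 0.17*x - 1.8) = -1.6583*x^5 - 2.5191*x^4 - 3.5805*x^3 + 7.1286*x^2 + 11.3693*x - 7.362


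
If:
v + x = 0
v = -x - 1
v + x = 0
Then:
No Solution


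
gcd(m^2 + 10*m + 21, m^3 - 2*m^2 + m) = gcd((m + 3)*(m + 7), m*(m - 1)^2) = 1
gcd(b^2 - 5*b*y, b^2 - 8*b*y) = b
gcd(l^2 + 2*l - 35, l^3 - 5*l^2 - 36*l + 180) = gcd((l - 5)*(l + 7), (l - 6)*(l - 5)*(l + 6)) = l - 5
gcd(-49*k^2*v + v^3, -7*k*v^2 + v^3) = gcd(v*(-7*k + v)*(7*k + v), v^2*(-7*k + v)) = -7*k*v + v^2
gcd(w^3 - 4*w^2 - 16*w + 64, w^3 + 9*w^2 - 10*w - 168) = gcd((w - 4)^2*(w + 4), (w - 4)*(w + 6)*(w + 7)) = w - 4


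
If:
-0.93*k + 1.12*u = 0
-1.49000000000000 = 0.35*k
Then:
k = -4.26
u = -3.53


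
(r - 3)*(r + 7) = r^2 + 4*r - 21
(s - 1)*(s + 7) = s^2 + 6*s - 7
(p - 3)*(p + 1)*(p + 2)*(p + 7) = p^4 + 7*p^3 - 7*p^2 - 55*p - 42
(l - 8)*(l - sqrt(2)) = l^2 - 8*l - sqrt(2)*l + 8*sqrt(2)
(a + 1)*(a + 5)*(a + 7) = a^3 + 13*a^2 + 47*a + 35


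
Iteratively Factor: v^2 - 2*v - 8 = (v + 2)*(v - 4)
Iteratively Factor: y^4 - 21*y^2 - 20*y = (y - 5)*(y^3 + 5*y^2 + 4*y) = y*(y - 5)*(y^2 + 5*y + 4) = y*(y - 5)*(y + 1)*(y + 4)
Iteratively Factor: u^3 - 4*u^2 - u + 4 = (u - 4)*(u^2 - 1) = (u - 4)*(u + 1)*(u - 1)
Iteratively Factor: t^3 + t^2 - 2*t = (t - 1)*(t^2 + 2*t) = t*(t - 1)*(t + 2)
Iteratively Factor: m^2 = (m)*(m)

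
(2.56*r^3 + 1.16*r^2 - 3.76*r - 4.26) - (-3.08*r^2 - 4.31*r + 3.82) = 2.56*r^3 + 4.24*r^2 + 0.55*r - 8.08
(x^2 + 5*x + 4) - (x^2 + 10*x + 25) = -5*x - 21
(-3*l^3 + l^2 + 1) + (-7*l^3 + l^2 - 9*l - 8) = -10*l^3 + 2*l^2 - 9*l - 7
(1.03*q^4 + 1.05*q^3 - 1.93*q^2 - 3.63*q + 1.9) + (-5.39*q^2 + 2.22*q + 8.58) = 1.03*q^4 + 1.05*q^3 - 7.32*q^2 - 1.41*q + 10.48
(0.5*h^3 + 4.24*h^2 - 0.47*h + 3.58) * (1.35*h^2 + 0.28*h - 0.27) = 0.675*h^5 + 5.864*h^4 + 0.4177*h^3 + 3.5566*h^2 + 1.1293*h - 0.9666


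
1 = 1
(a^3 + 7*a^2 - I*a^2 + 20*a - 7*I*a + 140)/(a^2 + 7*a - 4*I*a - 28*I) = (a^2 - I*a + 20)/(a - 4*I)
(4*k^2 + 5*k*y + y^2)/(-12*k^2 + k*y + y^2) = (k + y)/(-3*k + y)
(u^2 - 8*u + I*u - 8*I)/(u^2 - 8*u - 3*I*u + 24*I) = (u + I)/(u - 3*I)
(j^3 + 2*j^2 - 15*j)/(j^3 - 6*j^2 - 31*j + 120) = j/(j - 8)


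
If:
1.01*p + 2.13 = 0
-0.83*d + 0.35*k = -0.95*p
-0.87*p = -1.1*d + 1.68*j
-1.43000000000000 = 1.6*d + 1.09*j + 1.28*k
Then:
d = -1.86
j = -0.13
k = 1.31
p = -2.11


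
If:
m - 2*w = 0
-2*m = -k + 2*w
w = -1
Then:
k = -6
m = -2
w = -1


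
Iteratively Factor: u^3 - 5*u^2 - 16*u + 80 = (u + 4)*(u^2 - 9*u + 20) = (u - 4)*(u + 4)*(u - 5)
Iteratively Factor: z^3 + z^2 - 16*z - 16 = (z - 4)*(z^2 + 5*z + 4) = (z - 4)*(z + 4)*(z + 1)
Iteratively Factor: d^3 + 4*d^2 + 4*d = (d)*(d^2 + 4*d + 4) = d*(d + 2)*(d + 2)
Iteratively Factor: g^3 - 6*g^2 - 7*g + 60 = (g - 5)*(g^2 - g - 12) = (g - 5)*(g - 4)*(g + 3)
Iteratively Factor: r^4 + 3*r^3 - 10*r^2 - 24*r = (r)*(r^3 + 3*r^2 - 10*r - 24) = r*(r - 3)*(r^2 + 6*r + 8) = r*(r - 3)*(r + 2)*(r + 4)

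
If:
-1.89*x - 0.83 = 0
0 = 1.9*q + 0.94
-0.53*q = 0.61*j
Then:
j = 0.43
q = -0.49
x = -0.44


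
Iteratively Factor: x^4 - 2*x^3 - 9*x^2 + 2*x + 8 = (x - 4)*(x^3 + 2*x^2 - x - 2) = (x - 4)*(x + 2)*(x^2 - 1) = (x - 4)*(x + 1)*(x + 2)*(x - 1)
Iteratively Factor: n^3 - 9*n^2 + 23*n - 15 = (n - 5)*(n^2 - 4*n + 3) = (n - 5)*(n - 1)*(n - 3)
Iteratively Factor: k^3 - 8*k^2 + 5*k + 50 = (k - 5)*(k^2 - 3*k - 10) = (k - 5)*(k + 2)*(k - 5)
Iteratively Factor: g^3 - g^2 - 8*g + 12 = (g - 2)*(g^2 + g - 6) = (g - 2)^2*(g + 3)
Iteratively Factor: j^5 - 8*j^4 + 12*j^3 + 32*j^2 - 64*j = (j - 4)*(j^4 - 4*j^3 - 4*j^2 + 16*j) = j*(j - 4)*(j^3 - 4*j^2 - 4*j + 16) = j*(j - 4)*(j - 2)*(j^2 - 2*j - 8) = j*(j - 4)*(j - 2)*(j + 2)*(j - 4)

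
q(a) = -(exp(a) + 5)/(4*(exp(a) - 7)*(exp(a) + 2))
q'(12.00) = 0.00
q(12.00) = 0.00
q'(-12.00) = 0.00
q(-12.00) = 0.09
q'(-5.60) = -0.00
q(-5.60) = 0.09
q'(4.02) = 0.01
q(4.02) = -0.01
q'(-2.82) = -0.00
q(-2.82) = 0.09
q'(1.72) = 0.92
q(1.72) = 0.25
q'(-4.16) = -0.00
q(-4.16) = 0.09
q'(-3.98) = -0.00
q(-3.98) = 0.09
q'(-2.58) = -0.00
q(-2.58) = 0.09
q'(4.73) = 0.00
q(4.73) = -0.00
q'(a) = -exp(a)/(4*(exp(a) - 7)*(exp(a) + 2)) + (exp(a) + 5)*exp(a)/(4*(exp(a) - 7)*(exp(a) + 2)^2) + (exp(a) + 5)*exp(a)/(4*(exp(a) - 7)^2*(exp(a) + 2))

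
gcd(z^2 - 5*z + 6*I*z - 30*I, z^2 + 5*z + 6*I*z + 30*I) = z + 6*I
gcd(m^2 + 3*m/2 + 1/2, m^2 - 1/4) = m + 1/2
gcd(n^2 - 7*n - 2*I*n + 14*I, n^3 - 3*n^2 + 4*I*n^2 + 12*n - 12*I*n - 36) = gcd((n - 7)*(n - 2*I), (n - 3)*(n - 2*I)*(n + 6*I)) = n - 2*I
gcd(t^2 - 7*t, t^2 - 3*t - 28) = t - 7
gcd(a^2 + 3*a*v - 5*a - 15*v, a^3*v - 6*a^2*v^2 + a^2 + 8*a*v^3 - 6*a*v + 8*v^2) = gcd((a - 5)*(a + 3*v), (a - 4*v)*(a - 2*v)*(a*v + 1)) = 1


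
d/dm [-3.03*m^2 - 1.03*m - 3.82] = -6.06*m - 1.03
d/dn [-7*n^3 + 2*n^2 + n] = -21*n^2 + 4*n + 1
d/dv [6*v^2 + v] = 12*v + 1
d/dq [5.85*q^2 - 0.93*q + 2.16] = 11.7*q - 0.93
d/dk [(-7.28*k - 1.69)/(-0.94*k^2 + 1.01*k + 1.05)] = (6.8432*k^2 - 7.3528*k - (1.88*k - 1.01)*(7.28*k + 1.69) - 7.644)/(-0.94*k^2 + 1.01*k + 1.05)^2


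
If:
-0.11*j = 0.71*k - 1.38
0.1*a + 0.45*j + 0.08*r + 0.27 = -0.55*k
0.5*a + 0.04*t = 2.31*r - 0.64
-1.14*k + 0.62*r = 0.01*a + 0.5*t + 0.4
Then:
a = 7.26925058960363*t + 46.0403846869211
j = -2.34158770152541*t - 18.537998993148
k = 0.362781193194077*t + 4.81574632288208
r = 1.59074688086659*t + 10.2425075079916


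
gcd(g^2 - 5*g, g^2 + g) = g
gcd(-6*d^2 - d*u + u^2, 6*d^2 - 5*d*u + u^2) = -3*d + u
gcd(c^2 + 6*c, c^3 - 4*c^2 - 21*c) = c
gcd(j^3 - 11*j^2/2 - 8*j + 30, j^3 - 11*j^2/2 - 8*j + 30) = j^3 - 11*j^2/2 - 8*j + 30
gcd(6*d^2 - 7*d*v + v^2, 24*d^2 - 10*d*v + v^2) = -6*d + v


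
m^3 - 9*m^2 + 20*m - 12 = (m - 6)*(m - 2)*(m - 1)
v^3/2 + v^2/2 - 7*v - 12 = (v/2 + 1)*(v - 4)*(v + 3)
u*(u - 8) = u^2 - 8*u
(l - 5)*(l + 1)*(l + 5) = l^3 + l^2 - 25*l - 25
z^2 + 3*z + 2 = (z + 1)*(z + 2)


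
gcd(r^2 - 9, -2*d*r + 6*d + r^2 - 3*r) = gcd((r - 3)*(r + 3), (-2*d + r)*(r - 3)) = r - 3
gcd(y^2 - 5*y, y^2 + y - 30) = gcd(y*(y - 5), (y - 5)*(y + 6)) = y - 5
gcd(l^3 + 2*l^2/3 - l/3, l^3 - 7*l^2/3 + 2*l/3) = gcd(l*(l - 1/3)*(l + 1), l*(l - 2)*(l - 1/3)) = l^2 - l/3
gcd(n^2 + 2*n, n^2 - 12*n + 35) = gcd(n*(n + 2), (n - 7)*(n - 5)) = 1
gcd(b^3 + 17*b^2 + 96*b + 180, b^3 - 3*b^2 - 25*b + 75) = b + 5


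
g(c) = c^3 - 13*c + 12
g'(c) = 3*c^2 - 13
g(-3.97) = 1.04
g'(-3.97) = 34.28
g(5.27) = 89.85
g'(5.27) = 70.32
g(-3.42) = 16.46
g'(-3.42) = 22.09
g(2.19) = -5.97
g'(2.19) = 1.39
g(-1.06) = 24.59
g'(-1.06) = -9.63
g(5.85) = 136.15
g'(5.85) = 89.67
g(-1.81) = 29.60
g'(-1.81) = -3.17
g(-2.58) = 28.37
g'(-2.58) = 6.97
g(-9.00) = -600.00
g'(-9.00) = 230.00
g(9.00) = 624.00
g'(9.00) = 230.00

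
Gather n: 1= 1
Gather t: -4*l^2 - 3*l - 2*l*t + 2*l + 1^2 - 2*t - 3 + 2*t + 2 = -4*l^2 - 2*l*t - l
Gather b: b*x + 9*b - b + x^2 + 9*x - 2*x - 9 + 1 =b*(x + 8) + x^2 + 7*x - 8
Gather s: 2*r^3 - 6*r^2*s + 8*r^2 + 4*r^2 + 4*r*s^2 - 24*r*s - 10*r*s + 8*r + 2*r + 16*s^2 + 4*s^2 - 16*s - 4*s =2*r^3 + 12*r^2 + 10*r + s^2*(4*r + 20) + s*(-6*r^2 - 34*r - 20)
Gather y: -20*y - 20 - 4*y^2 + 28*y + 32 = -4*y^2 + 8*y + 12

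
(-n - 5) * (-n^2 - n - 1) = n^3 + 6*n^2 + 6*n + 5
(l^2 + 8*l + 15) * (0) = 0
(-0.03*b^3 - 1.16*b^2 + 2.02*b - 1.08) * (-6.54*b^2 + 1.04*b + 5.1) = 0.1962*b^5 + 7.5552*b^4 - 14.5702*b^3 + 3.248*b^2 + 9.1788*b - 5.508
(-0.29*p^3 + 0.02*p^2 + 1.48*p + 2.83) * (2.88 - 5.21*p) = 1.5109*p^4 - 0.9394*p^3 - 7.6532*p^2 - 10.4819*p + 8.1504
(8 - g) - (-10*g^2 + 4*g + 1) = 10*g^2 - 5*g + 7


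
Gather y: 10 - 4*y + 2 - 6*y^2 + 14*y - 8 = -6*y^2 + 10*y + 4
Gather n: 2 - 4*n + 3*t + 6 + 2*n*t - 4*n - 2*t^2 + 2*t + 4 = n*(2*t - 8) - 2*t^2 + 5*t + 12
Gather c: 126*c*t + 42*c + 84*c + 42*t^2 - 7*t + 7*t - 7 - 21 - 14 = c*(126*t + 126) + 42*t^2 - 42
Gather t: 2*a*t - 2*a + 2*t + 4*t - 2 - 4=-2*a + t*(2*a + 6) - 6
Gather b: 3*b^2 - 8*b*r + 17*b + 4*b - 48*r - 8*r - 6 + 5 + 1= 3*b^2 + b*(21 - 8*r) - 56*r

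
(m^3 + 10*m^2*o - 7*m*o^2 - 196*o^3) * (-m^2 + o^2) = -m^5 - 10*m^4*o + 8*m^3*o^2 + 206*m^2*o^3 - 7*m*o^4 - 196*o^5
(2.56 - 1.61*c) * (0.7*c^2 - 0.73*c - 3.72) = -1.127*c^3 + 2.9673*c^2 + 4.1204*c - 9.5232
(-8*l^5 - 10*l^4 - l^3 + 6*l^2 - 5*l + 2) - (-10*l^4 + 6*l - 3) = -8*l^5 - l^3 + 6*l^2 - 11*l + 5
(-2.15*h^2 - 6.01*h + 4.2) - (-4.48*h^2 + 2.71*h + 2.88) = 2.33*h^2 - 8.72*h + 1.32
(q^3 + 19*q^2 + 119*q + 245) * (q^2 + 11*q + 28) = q^5 + 30*q^4 + 356*q^3 + 2086*q^2 + 6027*q + 6860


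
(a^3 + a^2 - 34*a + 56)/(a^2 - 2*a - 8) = (a^2 + 5*a - 14)/(a + 2)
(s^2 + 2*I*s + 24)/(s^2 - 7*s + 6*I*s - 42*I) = (s - 4*I)/(s - 7)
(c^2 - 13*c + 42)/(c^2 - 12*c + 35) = (c - 6)/(c - 5)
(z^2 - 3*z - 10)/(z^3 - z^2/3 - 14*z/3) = 3*(z - 5)/(z*(3*z - 7))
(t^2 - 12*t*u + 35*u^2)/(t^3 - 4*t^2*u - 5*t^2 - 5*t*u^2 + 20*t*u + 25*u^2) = (t - 7*u)/(t^2 + t*u - 5*t - 5*u)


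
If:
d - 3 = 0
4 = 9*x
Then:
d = 3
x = 4/9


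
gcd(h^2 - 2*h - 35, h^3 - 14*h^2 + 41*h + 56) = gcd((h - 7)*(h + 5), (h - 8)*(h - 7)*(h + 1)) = h - 7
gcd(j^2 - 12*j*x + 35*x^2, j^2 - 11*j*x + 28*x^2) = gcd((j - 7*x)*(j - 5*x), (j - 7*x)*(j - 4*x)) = -j + 7*x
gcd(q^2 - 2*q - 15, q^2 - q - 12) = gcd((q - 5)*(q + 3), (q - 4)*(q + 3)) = q + 3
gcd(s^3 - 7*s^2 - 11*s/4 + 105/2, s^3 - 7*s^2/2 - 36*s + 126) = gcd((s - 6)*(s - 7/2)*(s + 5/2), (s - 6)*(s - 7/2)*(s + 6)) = s^2 - 19*s/2 + 21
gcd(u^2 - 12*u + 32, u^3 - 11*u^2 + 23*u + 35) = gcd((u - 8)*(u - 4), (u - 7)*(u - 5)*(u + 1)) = 1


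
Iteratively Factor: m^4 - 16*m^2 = (m - 4)*(m^3 + 4*m^2) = m*(m - 4)*(m^2 + 4*m) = m*(m - 4)*(m + 4)*(m)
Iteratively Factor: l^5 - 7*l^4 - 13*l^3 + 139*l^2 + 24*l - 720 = (l + 3)*(l^4 - 10*l^3 + 17*l^2 + 88*l - 240) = (l - 4)*(l + 3)*(l^3 - 6*l^2 - 7*l + 60) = (l - 4)^2*(l + 3)*(l^2 - 2*l - 15) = (l - 4)^2*(l + 3)^2*(l - 5)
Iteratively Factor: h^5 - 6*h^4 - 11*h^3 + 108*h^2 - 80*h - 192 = (h - 3)*(h^4 - 3*h^3 - 20*h^2 + 48*h + 64) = (h - 3)*(h + 4)*(h^3 - 7*h^2 + 8*h + 16) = (h - 3)*(h + 1)*(h + 4)*(h^2 - 8*h + 16) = (h - 4)*(h - 3)*(h + 1)*(h + 4)*(h - 4)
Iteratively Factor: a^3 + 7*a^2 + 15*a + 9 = (a + 1)*(a^2 + 6*a + 9) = (a + 1)*(a + 3)*(a + 3)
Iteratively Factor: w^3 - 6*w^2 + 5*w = (w - 1)*(w^2 - 5*w) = (w - 5)*(w - 1)*(w)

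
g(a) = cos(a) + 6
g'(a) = -sin(a)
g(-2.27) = 5.36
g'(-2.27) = 0.77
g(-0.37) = 6.93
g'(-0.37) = 0.36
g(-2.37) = 5.28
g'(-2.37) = 0.70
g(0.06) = 7.00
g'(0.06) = -0.06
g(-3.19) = 5.00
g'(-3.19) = -0.05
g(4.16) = 5.48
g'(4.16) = 0.85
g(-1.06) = 6.49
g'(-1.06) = 0.87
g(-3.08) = 5.00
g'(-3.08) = 0.06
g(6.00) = 6.96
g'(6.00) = 0.28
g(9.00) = 5.09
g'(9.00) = -0.41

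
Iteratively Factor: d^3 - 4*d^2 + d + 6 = (d + 1)*(d^2 - 5*d + 6) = (d - 2)*(d + 1)*(d - 3)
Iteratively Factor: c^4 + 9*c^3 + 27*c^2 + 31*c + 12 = (c + 1)*(c^3 + 8*c^2 + 19*c + 12) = (c + 1)*(c + 4)*(c^2 + 4*c + 3) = (c + 1)^2*(c + 4)*(c + 3)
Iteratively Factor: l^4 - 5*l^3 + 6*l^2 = (l)*(l^3 - 5*l^2 + 6*l) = l*(l - 2)*(l^2 - 3*l) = l^2*(l - 2)*(l - 3)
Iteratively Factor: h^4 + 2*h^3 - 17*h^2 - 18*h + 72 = (h + 3)*(h^3 - h^2 - 14*h + 24) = (h - 2)*(h + 3)*(h^2 + h - 12) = (h - 3)*(h - 2)*(h + 3)*(h + 4)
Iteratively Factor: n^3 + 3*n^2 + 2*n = (n)*(n^2 + 3*n + 2) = n*(n + 1)*(n + 2)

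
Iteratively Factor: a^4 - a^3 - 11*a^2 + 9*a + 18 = (a - 3)*(a^3 + 2*a^2 - 5*a - 6) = (a - 3)*(a - 2)*(a^2 + 4*a + 3) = (a - 3)*(a - 2)*(a + 3)*(a + 1)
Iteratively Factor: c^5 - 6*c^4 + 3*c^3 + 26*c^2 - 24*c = (c - 3)*(c^4 - 3*c^3 - 6*c^2 + 8*c) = (c - 4)*(c - 3)*(c^3 + c^2 - 2*c) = (c - 4)*(c - 3)*(c - 1)*(c^2 + 2*c) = (c - 4)*(c - 3)*(c - 1)*(c + 2)*(c)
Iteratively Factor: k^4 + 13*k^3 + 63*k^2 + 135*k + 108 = (k + 3)*(k^3 + 10*k^2 + 33*k + 36) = (k + 3)*(k + 4)*(k^2 + 6*k + 9) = (k + 3)^2*(k + 4)*(k + 3)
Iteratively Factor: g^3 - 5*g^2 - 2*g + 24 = (g - 3)*(g^2 - 2*g - 8) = (g - 4)*(g - 3)*(g + 2)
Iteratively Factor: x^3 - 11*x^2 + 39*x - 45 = (x - 3)*(x^2 - 8*x + 15) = (x - 3)^2*(x - 5)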